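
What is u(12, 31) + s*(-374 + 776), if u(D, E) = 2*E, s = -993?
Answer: -399124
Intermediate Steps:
u(12, 31) + s*(-374 + 776) = 2*31 - 993*(-374 + 776) = 62 - 993*402 = 62 - 399186 = -399124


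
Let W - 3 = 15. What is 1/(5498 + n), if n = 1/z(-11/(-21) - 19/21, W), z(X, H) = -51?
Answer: 51/280397 ≈ 0.00018188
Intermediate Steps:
W = 18 (W = 3 + 15 = 18)
n = -1/51 (n = 1/(-51) = -1/51 ≈ -0.019608)
1/(5498 + n) = 1/(5498 - 1/51) = 1/(280397/51) = 51/280397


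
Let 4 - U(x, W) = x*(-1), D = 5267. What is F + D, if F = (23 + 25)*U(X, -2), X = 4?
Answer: 5651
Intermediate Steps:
U(x, W) = 4 + x (U(x, W) = 4 - x*(-1) = 4 - (-1)*x = 4 + x)
F = 384 (F = (23 + 25)*(4 + 4) = 48*8 = 384)
F + D = 384 + 5267 = 5651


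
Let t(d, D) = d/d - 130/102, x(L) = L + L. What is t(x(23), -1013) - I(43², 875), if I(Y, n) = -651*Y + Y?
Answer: 61294336/51 ≈ 1.2019e+6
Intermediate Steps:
x(L) = 2*L
t(d, D) = -14/51 (t(d, D) = 1 - 130*1/102 = 1 - 65/51 = -14/51)
I(Y, n) = -650*Y
t(x(23), -1013) - I(43², 875) = -14/51 - (-650)*43² = -14/51 - (-650)*1849 = -14/51 - 1*(-1201850) = -14/51 + 1201850 = 61294336/51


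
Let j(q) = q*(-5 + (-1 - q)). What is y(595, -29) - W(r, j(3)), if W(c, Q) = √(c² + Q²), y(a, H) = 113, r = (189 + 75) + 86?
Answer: 113 - √123229 ≈ -238.04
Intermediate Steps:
r = 350 (r = 264 + 86 = 350)
j(q) = q*(-6 - q)
W(c, Q) = √(Q² + c²)
y(595, -29) - W(r, j(3)) = 113 - √((-1*3*(6 + 3))² + 350²) = 113 - √((-1*3*9)² + 122500) = 113 - √((-27)² + 122500) = 113 - √(729 + 122500) = 113 - √123229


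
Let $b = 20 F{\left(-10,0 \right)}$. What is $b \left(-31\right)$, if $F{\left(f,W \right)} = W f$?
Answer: $0$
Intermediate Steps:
$b = 0$ ($b = 20 \cdot 0 \left(-10\right) = 20 \cdot 0 = 0$)
$b \left(-31\right) = 0 \left(-31\right) = 0$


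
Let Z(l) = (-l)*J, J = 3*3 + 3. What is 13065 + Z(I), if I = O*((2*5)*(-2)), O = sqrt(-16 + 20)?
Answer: 13545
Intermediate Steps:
O = 2 (O = sqrt(4) = 2)
J = 12 (J = 9 + 3 = 12)
I = -40 (I = 2*((2*5)*(-2)) = 2*(10*(-2)) = 2*(-20) = -40)
Z(l) = -12*l (Z(l) = -l*12 = -12*l)
13065 + Z(I) = 13065 - 12*(-40) = 13065 + 480 = 13545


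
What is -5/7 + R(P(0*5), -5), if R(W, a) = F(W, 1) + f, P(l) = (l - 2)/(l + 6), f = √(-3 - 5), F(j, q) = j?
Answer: -22/21 + 2*I*√2 ≈ -1.0476 + 2.8284*I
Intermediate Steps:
f = 2*I*√2 (f = √(-8) = 2*I*√2 ≈ 2.8284*I)
P(l) = (-2 + l)/(6 + l)
R(W, a) = W + 2*I*√2
-5/7 + R(P(0*5), -5) = -5/7 + ((-2 + 0*5)/(6 + 0*5) + 2*I*√2) = (⅐)*(-5) + ((-2 + 0)/(6 + 0) + 2*I*√2) = -5/7 + (-2/6 + 2*I*√2) = -5/7 + ((⅙)*(-2) + 2*I*√2) = -5/7 + (-⅓ + 2*I*√2) = -22/21 + 2*I*√2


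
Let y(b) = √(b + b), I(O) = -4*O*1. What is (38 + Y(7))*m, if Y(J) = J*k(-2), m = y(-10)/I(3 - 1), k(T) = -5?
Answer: -3*I*√5/4 ≈ -1.6771*I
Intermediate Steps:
I(O) = -4*O
y(b) = √2*√b (y(b) = √(2*b) = √2*√b)
m = -I*√5/4 (m = (√2*√(-10))/((-4*(3 - 1))) = (√2*(I*√10))/((-4*2)) = (2*I*√5)/(-8) = (2*I*√5)*(-⅛) = -I*√5/4 ≈ -0.55902*I)
Y(J) = -5*J (Y(J) = J*(-5) = -5*J)
(38 + Y(7))*m = (38 - 5*7)*(-I*√5/4) = (38 - 35)*(-I*√5/4) = 3*(-I*√5/4) = -3*I*√5/4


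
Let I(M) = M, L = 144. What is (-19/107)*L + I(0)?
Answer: -2736/107 ≈ -25.570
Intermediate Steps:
(-19/107)*L + I(0) = -19/107*144 + 0 = -2736/107 + 0 = -2736/107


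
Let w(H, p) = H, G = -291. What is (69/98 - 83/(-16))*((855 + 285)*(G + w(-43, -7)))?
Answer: -219841305/98 ≈ -2.2433e+6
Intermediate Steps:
(69/98 - 83/(-16))*((855 + 285)*(G + w(-43, -7))) = (69/98 - 83/(-16))*((855 + 285)*(-291 - 43)) = (69*(1/98) - 83*(-1/16))*(1140*(-334)) = (69/98 + 83/16)*(-380760) = (4619/784)*(-380760) = -219841305/98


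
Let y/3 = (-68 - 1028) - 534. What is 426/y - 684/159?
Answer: -189583/43195 ≈ -4.3890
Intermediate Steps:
y = -4890 (y = 3*((-68 - 1028) - 534) = 3*(-1096 - 534) = 3*(-1630) = -4890)
426/y - 684/159 = 426/(-4890) - 684/159 = 426*(-1/4890) - 684*1/159 = -71/815 - 228/53 = -189583/43195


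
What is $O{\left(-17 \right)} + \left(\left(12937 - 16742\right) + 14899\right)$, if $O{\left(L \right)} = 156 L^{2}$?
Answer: $56178$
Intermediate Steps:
$O{\left(-17 \right)} + \left(\left(12937 - 16742\right) + 14899\right) = 156 \left(-17\right)^{2} + \left(\left(12937 - 16742\right) + 14899\right) = 156 \cdot 289 + \left(-3805 + 14899\right) = 45084 + 11094 = 56178$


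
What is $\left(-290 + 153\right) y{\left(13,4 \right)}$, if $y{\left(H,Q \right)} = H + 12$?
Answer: $-3425$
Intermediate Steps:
$y{\left(H,Q \right)} = 12 + H$
$\left(-290 + 153\right) y{\left(13,4 \right)} = \left(-290 + 153\right) \left(12 + 13\right) = \left(-137\right) 25 = -3425$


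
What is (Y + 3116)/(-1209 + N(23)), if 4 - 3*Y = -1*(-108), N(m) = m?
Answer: -4622/1779 ≈ -2.5981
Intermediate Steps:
Y = -104/3 (Y = 4/3 - (-1)*(-108)/3 = 4/3 - 1/3*108 = 4/3 - 36 = -104/3 ≈ -34.667)
(Y + 3116)/(-1209 + N(23)) = (-104/3 + 3116)/(-1209 + 23) = (9244/3)/(-1186) = (9244/3)*(-1/1186) = -4622/1779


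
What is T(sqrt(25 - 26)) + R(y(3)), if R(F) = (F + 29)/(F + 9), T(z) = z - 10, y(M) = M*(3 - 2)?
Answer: -22/3 + I ≈ -7.3333 + 1.0*I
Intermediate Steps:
y(M) = M (y(M) = M*1 = M)
T(z) = -10 + z
R(F) = (29 + F)/(9 + F)
T(sqrt(25 - 26)) + R(y(3)) = (-10 + sqrt(25 - 26)) + (29 + 3)/(9 + 3) = (-10 + sqrt(-1)) + 32/12 = (-10 + I) + (1/12)*32 = (-10 + I) + 8/3 = -22/3 + I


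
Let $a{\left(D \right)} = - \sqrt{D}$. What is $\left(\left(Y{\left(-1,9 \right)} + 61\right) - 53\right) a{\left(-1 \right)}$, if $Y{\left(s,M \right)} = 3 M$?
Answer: $- 35 i \approx - 35.0 i$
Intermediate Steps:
$\left(\left(Y{\left(-1,9 \right)} + 61\right) - 53\right) a{\left(-1 \right)} = \left(\left(3 \cdot 9 + 61\right) - 53\right) \left(- \sqrt{-1}\right) = \left(\left(27 + 61\right) - 53\right) \left(- i\right) = \left(88 - 53\right) \left(- i\right) = 35 \left(- i\right) = - 35 i$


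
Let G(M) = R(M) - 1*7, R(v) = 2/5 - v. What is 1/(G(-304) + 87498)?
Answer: 5/438977 ≈ 1.1390e-5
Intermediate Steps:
R(v) = ⅖ - v (R(v) = 2*(⅕) - v = ⅖ - v)
G(M) = -33/5 - M (G(M) = (⅖ - M) - 1*7 = (⅖ - M) - 7 = -33/5 - M)
1/(G(-304) + 87498) = 1/((-33/5 - 1*(-304)) + 87498) = 1/((-33/5 + 304) + 87498) = 1/(1487/5 + 87498) = 1/(438977/5) = 5/438977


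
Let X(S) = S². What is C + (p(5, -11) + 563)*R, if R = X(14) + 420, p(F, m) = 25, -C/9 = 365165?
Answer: -2924277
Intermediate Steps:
C = -3286485 (C = -9*365165 = -3286485)
R = 616 (R = 14² + 420 = 196 + 420 = 616)
C + (p(5, -11) + 563)*R = -3286485 + (25 + 563)*616 = -3286485 + 588*616 = -3286485 + 362208 = -2924277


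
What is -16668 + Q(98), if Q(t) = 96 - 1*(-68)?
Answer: -16504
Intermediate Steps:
Q(t) = 164 (Q(t) = 96 + 68 = 164)
-16668 + Q(98) = -16668 + 164 = -16504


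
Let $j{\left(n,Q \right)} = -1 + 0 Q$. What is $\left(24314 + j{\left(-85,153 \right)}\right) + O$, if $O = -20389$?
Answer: $3924$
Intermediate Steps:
$j{\left(n,Q \right)} = -1$ ($j{\left(n,Q \right)} = -1 + 0 = -1$)
$\left(24314 + j{\left(-85,153 \right)}\right) + O = \left(24314 - 1\right) - 20389 = 24313 - 20389 = 3924$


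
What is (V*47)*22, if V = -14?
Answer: -14476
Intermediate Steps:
(V*47)*22 = -14*47*22 = -658*22 = -14476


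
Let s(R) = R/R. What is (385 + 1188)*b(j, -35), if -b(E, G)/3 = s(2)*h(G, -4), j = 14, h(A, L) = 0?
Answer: 0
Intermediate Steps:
s(R) = 1
b(E, G) = 0 (b(E, G) = -3*0 = 0)
(385 + 1188)*b(j, -35) = (385 + 1188)*0 = 1573*0 = 0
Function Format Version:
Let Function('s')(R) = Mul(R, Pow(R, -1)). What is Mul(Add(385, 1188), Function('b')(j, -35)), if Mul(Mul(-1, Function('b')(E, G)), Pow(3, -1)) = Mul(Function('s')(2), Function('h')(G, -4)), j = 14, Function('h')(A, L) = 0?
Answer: 0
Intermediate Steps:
Function('s')(R) = 1
Function('b')(E, G) = 0 (Function('b')(E, G) = Mul(-3, Mul(1, 0)) = Mul(-3, 0) = 0)
Mul(Add(385, 1188), Function('b')(j, -35)) = Mul(Add(385, 1188), 0) = Mul(1573, 0) = 0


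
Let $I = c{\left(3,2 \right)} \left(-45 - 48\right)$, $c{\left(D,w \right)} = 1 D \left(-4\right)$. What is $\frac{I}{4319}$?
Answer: $\frac{1116}{4319} \approx 0.25839$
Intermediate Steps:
$c{\left(D,w \right)} = - 4 D$ ($c{\left(D,w \right)} = D \left(-4\right) = - 4 D$)
$I = 1116$ ($I = \left(-4\right) 3 \left(-45 - 48\right) = \left(-12\right) \left(-93\right) = 1116$)
$\frac{I}{4319} = \frac{1116}{4319}$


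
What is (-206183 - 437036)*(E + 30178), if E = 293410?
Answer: -208137949772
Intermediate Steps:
(-206183 - 437036)*(E + 30178) = (-206183 - 437036)*(293410 + 30178) = -643219*323588 = -208137949772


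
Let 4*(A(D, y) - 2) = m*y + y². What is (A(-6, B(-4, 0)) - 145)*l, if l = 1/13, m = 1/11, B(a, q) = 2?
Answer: -3123/286 ≈ -10.920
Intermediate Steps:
m = 1/11 ≈ 0.090909
A(D, y) = 2 + y²/4 + y/44 (A(D, y) = 2 + (y/11 + y²)/4 = 2 + (y² + y/11)/4 = 2 + (y²/4 + y/44) = 2 + y²/4 + y/44)
l = 1/13 ≈ 0.076923
(A(-6, B(-4, 0)) - 145)*l = ((2 + (¼)*2² + (1/44)*2) - 145)*(1/13) = ((2 + (¼)*4 + 1/22) - 145)*(1/13) = ((2 + 1 + 1/22) - 145)*(1/13) = (67/22 - 145)*(1/13) = -3123/22*1/13 = -3123/286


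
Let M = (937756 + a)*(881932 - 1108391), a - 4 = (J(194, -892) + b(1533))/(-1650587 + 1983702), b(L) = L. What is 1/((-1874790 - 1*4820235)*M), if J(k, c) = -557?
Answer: 3919/5571969841851976823760 ≈ 7.0334e-19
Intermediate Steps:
a = 1333436/333115 (a = 4 + (-557 + 1533)/(-1650587 + 1983702) = 4 + 976/333115 = 1333436/333115 ≈ 4.0029)
M = -70741697985805584/333115 (M = (937756 + 1333436/333115)*(881932 - 1108391) = (312381923376/333115)*(-226459) = -70741697985805584/333115 ≈ -2.1236e+11)
1/((-1874790 - 1*4820235)*M) = 1/((-1874790 - 1*4820235)*(-70741697985805584/333115)) = -333115/70741697985805584/(-1874790 - 4820235) = -333115/70741697985805584/(-6695025) = -1/6695025*(-333115/70741697985805584) = 3919/5571969841851976823760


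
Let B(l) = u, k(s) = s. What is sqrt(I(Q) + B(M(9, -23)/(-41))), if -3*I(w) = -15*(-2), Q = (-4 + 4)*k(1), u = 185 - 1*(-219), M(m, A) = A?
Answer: sqrt(394) ≈ 19.849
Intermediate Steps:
u = 404 (u = 185 + 219 = 404)
Q = 0 (Q = (-4 + 4)*1 = 0*1 = 0)
I(w) = -10 (I(w) = -(-5)*(-2) = -1/3*30 = -10)
B(l) = 404
sqrt(I(Q) + B(M(9, -23)/(-41))) = sqrt(-10 + 404) = sqrt(394)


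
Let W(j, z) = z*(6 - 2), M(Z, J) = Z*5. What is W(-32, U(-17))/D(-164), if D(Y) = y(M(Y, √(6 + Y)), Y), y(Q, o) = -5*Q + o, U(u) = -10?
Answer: -5/492 ≈ -0.010163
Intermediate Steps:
M(Z, J) = 5*Z
y(Q, o) = o - 5*Q
W(j, z) = 4*z (W(j, z) = z*4 = 4*z)
D(Y) = -24*Y (D(Y) = Y - 25*Y = -24*Y)
W(-32, U(-17))/D(-164) = (4*(-10))/((-24*(-164))) = -40/3936 = -40*1/3936 = -5/492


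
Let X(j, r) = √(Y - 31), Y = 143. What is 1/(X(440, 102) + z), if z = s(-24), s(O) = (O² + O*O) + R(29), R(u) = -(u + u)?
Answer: 547/598362 - √7/299181 ≈ 0.00090532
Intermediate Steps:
R(u) = -2*u
s(O) = -58 + 2*O² (s(O) = (O² + O*O) - 2*29 = (O² + O²) - 58 = 2*O² - 58 = -58 + 2*O²)
X(j, r) = 4*√7 (X(j, r) = √(143 - 31) = √112 = 4*√7)
z = 1094 (z = -58 + 2*(-24)² = -58 + 2*576 = -58 + 1152 = 1094)
1/(X(440, 102) + z) = 1/(4*√7 + 1094) = 1/(1094 + 4*√7)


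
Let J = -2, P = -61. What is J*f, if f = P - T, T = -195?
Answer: -268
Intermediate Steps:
f = 134 (f = -61 - 1*(-195) = -61 + 195 = 134)
J*f = -2*134 = -268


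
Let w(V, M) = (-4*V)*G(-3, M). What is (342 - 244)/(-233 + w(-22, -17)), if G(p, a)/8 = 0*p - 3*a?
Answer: 98/35671 ≈ 0.0027473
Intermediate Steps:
G(p, a) = -24*a (G(p, a) = 8*(0*p - 3*a) = 8*(0 - 3*a) = 8*(-3*a) = -24*a)
w(V, M) = 96*M*V (w(V, M) = (-4*V)*(-24*M) = 96*M*V)
(342 - 244)/(-233 + w(-22, -17)) = (342 - 244)/(-233 + 96*(-17)*(-22)) = 98/(-233 + 35904) = 98/35671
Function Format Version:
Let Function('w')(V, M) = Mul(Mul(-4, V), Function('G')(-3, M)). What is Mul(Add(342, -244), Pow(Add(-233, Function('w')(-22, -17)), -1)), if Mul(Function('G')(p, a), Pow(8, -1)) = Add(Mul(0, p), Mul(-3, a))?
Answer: Rational(98, 35671) ≈ 0.0027473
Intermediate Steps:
Function('G')(p, a) = Mul(-24, a) (Function('G')(p, a) = Mul(8, Add(Mul(0, p), Mul(-3, a))) = Mul(8, Add(0, Mul(-3, a))) = Mul(8, Mul(-3, a)) = Mul(-24, a))
Function('w')(V, M) = Mul(96, M, V) (Function('w')(V, M) = Mul(Mul(-4, V), Mul(-24, M)) = Mul(96, M, V))
Mul(Add(342, -244), Pow(Add(-233, Function('w')(-22, -17)), -1)) = Mul(Add(342, -244), Pow(Add(-233, Mul(96, -17, -22)), -1)) = Mul(98, Pow(Add(-233, 35904), -1)) = Mul(98, Pow(35671, -1)) = Mul(98, Rational(1, 35671)) = Rational(98, 35671)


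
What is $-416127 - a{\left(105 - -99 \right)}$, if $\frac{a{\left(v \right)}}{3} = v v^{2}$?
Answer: $-25885119$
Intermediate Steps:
$a{\left(v \right)} = 3 v^{3}$ ($a{\left(v \right)} = 3 v v^{2} = 3 v^{3}$)
$-416127 - a{\left(105 - -99 \right)} = -416127 - 3 \left(105 - -99\right)^{3} = -416127 - 3 \left(105 + 99\right)^{3} = -416127 - 3 \cdot 204^{3} = -416127 - 3 \cdot 8489664 = -416127 - 25468992 = -25885119$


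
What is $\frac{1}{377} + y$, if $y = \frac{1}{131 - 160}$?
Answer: $- \frac{12}{377} \approx -0.03183$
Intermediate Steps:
$y = - \frac{1}{29}$ ($y = \frac{1}{131 - 160} = \frac{1}{-29} = - \frac{1}{29} \approx -0.034483$)
$\frac{1}{377} + y = \frac{1}{377} - \frac{1}{29} = - \frac{12}{377}$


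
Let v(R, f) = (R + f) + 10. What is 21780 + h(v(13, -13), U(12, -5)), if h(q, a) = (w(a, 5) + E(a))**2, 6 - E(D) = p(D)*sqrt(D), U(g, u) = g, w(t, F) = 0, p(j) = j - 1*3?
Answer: 22788 - 216*sqrt(3) ≈ 22414.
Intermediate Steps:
p(j) = -3 + j (p(j) = j - 3 = -3 + j)
v(R, f) = 10 + R + f
E(D) = 6 - sqrt(D)*(-3 + D) (E(D) = 6 - (-3 + D)*sqrt(D) = 6 - sqrt(D)*(-3 + D))
h(q, a) = (6 + sqrt(a)*(3 - a))**2 (h(q, a) = (0 + (6 + sqrt(a)*(3 - a)))**2 = (6 + sqrt(a)*(3 - a))**2)
21780 + h(v(13, -13), U(12, -5)) = 21780 + (-6 + sqrt(12)*(-3 + 12))**2 = 21780 + (-6 + (2*sqrt(3))*9)**2 = 21780 + (-6 + 18*sqrt(3))**2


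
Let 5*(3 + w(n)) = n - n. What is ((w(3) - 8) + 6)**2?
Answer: 25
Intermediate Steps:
w(n) = -3 (w(n) = -3 + (n - n)/5 = -3 + (1/5)*0 = -3 + 0 = -3)
((w(3) - 8) + 6)**2 = ((-3 - 8) + 6)**2 = (-11 + 6)**2 = (-5)**2 = 25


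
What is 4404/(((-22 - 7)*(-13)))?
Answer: 4404/377 ≈ 11.682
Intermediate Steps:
4404/(((-22 - 7)*(-13))) = 4404/((-29*(-13))) = 4404/377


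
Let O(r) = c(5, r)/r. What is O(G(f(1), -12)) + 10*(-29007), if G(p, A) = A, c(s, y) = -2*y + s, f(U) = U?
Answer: -3480869/12 ≈ -2.9007e+5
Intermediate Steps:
c(s, y) = s - 2*y
O(r) = (5 - 2*r)/r
O(G(f(1), -12)) + 10*(-29007) = (-2 + 5/(-12)) + 10*(-29007) = (-2 + 5*(-1/12)) - 290070 = (-2 - 5/12) - 290070 = -29/12 - 290070 = -3480869/12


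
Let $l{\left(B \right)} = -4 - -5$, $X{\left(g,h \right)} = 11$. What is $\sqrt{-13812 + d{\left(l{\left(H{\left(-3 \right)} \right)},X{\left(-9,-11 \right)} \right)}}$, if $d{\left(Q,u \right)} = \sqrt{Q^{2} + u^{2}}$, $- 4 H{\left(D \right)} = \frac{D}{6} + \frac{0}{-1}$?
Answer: $\sqrt{-13812 + \sqrt{122}} \approx 117.48 i$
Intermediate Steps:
$H{\left(D \right)} = - \frac{D}{24}$ ($H{\left(D \right)} = - \frac{\frac{D}{6} + \frac{0}{-1}}{4} = - \frac{D \frac{1}{6} + 0 \left(-1\right)}{4} = - \frac{\frac{D}{6} + 0}{4} = - \frac{\frac{1}{6} D}{4} = - \frac{D}{24}$)
$l{\left(B \right)} = 1$ ($l{\left(B \right)} = -4 + 5 = 1$)
$\sqrt{-13812 + d{\left(l{\left(H{\left(-3 \right)} \right)},X{\left(-9,-11 \right)} \right)}} = \sqrt{-13812 + \sqrt{1^{2} + 11^{2}}} = \sqrt{-13812 + \sqrt{1 + 121}} = \sqrt{-13812 + \sqrt{122}}$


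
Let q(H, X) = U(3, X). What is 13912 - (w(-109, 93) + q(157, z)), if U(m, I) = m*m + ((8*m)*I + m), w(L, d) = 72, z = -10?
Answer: 14068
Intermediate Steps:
U(m, I) = m + m**2 + 8*I*m (U(m, I) = m**2 + (8*I*m + m) = m**2 + (m + 8*I*m) = m + m**2 + 8*I*m)
q(H, X) = 12 + 24*X (q(H, X) = 3*(1 + 3 + 8*X) = 3*(4 + 8*X) = 12 + 24*X)
13912 - (w(-109, 93) + q(157, z)) = 13912 - (72 + (12 + 24*(-10))) = 13912 - (72 + (12 - 240)) = 13912 - (72 - 228) = 13912 - 1*(-156) = 13912 + 156 = 14068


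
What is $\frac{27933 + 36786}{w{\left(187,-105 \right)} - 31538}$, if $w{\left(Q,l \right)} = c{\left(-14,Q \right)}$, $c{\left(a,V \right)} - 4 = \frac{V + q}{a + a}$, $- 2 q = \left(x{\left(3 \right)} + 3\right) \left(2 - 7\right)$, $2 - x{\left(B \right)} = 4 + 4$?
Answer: $- \frac{3624264}{1766263} \approx -2.0519$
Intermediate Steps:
$x{\left(B \right)} = -6$ ($x{\left(B \right)} = 2 - \left(4 + 4\right) = 2 - 8 = -6$)
$q = - \frac{15}{2}$ ($q = - \frac{\left(-6 + 3\right) \left(2 - 7\right)}{2} = - \frac{\left(-3\right) \left(-5\right)}{2} = \left(- \frac{1}{2}\right) 15 = - \frac{15}{2} \approx -7.5$)
$c{\left(a,V \right)} = 4 + \frac{- \frac{15}{2} + V}{2 a}$ ($c{\left(a,V \right)} = 4 + \frac{V - \frac{15}{2}}{a + a} = 4 + \frac{- \frac{15}{2} + V}{2 a}$)
$w{\left(Q,l \right)} = \frac{239}{56} - \frac{Q}{28}$ ($w{\left(Q,l \right)} = \frac{-15 + 2 Q + 16 \left(-14\right)}{4 \left(-14\right)} = \frac{1}{4} \left(- \frac{1}{14}\right) \left(-15 + 2 Q - 224\right) = \frac{1}{4} \left(- \frac{1}{14}\right) \left(-239 + 2 Q\right) = \frac{239}{56} - \frac{Q}{28}$)
$\frac{27933 + 36786}{w{\left(187,-105 \right)} - 31538} = \frac{27933 + 36786}{\left(\frac{239}{56} - \frac{187}{28}\right) - 31538} = \frac{64719}{\left(\frac{239}{56} - \frac{187}{28}\right) - 31538} = \frac{64719}{- \frac{135}{56} - 31538} = \frac{64719}{- \frac{1766263}{56}} = 64719 \left(- \frac{56}{1766263}\right) = - \frac{3624264}{1766263}$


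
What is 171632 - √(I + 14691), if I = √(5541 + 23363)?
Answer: 171632 - √(14691 + 2*√7226) ≈ 1.7151e+5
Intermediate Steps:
I = 2*√7226 (I = √28904 = 2*√7226 ≈ 170.01)
171632 - √(I + 14691) = 171632 - √(2*√7226 + 14691) = 171632 - √(14691 + 2*√7226)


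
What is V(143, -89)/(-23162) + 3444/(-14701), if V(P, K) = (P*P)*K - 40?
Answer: 26676064773/340504562 ≈ 78.343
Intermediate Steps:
V(P, K) = -40 + K*P**2 (V(P, K) = P**2*K - 40 = K*P**2 - 40 = -40 + K*P**2)
V(143, -89)/(-23162) + 3444/(-14701) = (-40 - 89*143**2)/(-23162) + 3444/(-14701) = (-40 - 89*20449)*(-1/23162) + 3444*(-1/14701) = (-40 - 1819961)*(-1/23162) - 3444/14701 = -1820001*(-1/23162) - 3444/14701 = 1820001/23162 - 3444/14701 = 26676064773/340504562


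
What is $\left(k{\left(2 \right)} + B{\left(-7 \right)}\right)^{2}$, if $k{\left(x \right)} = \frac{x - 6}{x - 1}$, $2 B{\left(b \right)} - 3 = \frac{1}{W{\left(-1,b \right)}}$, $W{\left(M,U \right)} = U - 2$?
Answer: $\frac{529}{81} \approx 6.5309$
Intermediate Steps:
$W{\left(M,U \right)} = -2 + U$
$B{\left(b \right)} = \frac{3}{2} + \frac{1}{2 \left(-2 + b\right)}$
$k{\left(x \right)} = \frac{-6 + x}{-1 + x}$
$\left(k{\left(2 \right)} + B{\left(-7 \right)}\right)^{2} = \left(\frac{-6 + 2}{-1 + 2} + \frac{-5 + 3 \left(-7\right)}{2 \left(-2 - 7\right)}\right)^{2} = \left(1^{-1} \left(-4\right) + \frac{-5 - 21}{2 \left(-9\right)}\right)^{2} = \left(1 \left(-4\right) + \frac{1}{2} \left(- \frac{1}{9}\right) \left(-26\right)\right)^{2} = \left(-4 + \frac{13}{9}\right)^{2} = \left(- \frac{23}{9}\right)^{2} = \frac{529}{81}$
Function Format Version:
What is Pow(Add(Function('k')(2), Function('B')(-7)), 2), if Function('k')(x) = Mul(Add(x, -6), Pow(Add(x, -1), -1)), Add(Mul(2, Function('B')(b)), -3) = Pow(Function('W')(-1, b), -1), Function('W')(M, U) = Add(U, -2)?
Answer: Rational(529, 81) ≈ 6.5309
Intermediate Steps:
Function('W')(M, U) = Add(-2, U)
Function('B')(b) = Add(Rational(3, 2), Mul(Rational(1, 2), Pow(Add(-2, b), -1)))
Function('k')(x) = Mul(Pow(Add(-1, x), -1), Add(-6, x)) (Function('k')(x) = Mul(Add(-6, x), Pow(Add(-1, x), -1)) = Mul(Pow(Add(-1, x), -1), Add(-6, x)))
Pow(Add(Function('k')(2), Function('B')(-7)), 2) = Pow(Add(Mul(Pow(Add(-1, 2), -1), Add(-6, 2)), Mul(Rational(1, 2), Pow(Add(-2, -7), -1), Add(-5, Mul(3, -7)))), 2) = Pow(Add(Mul(Pow(1, -1), -4), Mul(Rational(1, 2), Pow(-9, -1), Add(-5, -21))), 2) = Pow(Add(Mul(1, -4), Mul(Rational(1, 2), Rational(-1, 9), -26)), 2) = Pow(Add(-4, Rational(13, 9)), 2) = Pow(Rational(-23, 9), 2) = Rational(529, 81)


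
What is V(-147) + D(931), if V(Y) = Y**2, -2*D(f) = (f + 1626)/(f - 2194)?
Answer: 54586891/2526 ≈ 21610.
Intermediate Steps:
D(f) = -(1626 + f)/(2*(-2194 + f)) (D(f) = -(f + 1626)/(2*(f - 2194)) = -(1626 + f)/(2*(-2194 + f)))
V(-147) + D(931) = (-147)**2 + (-1626 - 1*931)/(2*(-2194 + 931)) = 21609 + (1/2)*(-1626 - 931)/(-1263) = 21609 + (1/2)*(-1/1263)*(-2557) = 21609 + 2557/2526 = 54586891/2526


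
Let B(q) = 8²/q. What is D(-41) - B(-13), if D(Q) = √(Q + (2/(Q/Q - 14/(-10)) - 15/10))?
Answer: 64/13 + 5*I*√15/3 ≈ 4.9231 + 6.455*I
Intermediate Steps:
B(q) = 64/q
D(Q) = √(-⅔ + Q) (D(Q) = √(Q + (2/(1 - 14*(-⅒)) - 15*⅒)) = √(Q + (2/(1 + 7/5) - 3/2)) = √(Q + (2/(12/5) - 3/2)) = √(Q + (2*(5/12) - 3/2)) = √(Q + (⅚ - 3/2)) = √(Q - ⅔) = √(-⅔ + Q))
D(-41) - B(-13) = √(-6 + 9*(-41))/3 - 64/(-13) = √(-6 - 369)/3 - 64*(-1)/13 = √(-375)/3 - 1*(-64/13) = (5*I*√15)/3 + 64/13 = 5*I*√15/3 + 64/13 = 64/13 + 5*I*√15/3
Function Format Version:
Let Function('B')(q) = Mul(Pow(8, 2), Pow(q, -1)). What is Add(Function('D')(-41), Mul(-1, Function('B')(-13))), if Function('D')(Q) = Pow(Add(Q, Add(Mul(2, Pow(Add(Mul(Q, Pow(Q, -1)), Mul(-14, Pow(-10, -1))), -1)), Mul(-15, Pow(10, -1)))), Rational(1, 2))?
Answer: Add(Rational(64, 13), Mul(Rational(5, 3), I, Pow(15, Rational(1, 2)))) ≈ Add(4.9231, Mul(6.4550, I))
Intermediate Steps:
Function('B')(q) = Mul(64, Pow(q, -1))
Function('D')(Q) = Pow(Add(Rational(-2, 3), Q), Rational(1, 2)) (Function('D')(Q) = Pow(Add(Q, Add(Mul(2, Pow(Add(1, Mul(-14, Rational(-1, 10))), -1)), Mul(-15, Rational(1, 10)))), Rational(1, 2)) = Pow(Add(Q, Add(Mul(2, Pow(Add(1, Rational(7, 5)), -1)), Rational(-3, 2))), Rational(1, 2)) = Pow(Add(Q, Add(Mul(2, Pow(Rational(12, 5), -1)), Rational(-3, 2))), Rational(1, 2)) = Pow(Add(Q, Add(Mul(2, Rational(5, 12)), Rational(-3, 2))), Rational(1, 2)) = Pow(Add(Q, Add(Rational(5, 6), Rational(-3, 2))), Rational(1, 2)) = Pow(Add(Q, Rational(-2, 3)), Rational(1, 2)) = Pow(Add(Rational(-2, 3), Q), Rational(1, 2)))
Add(Function('D')(-41), Mul(-1, Function('B')(-13))) = Add(Mul(Rational(1, 3), Pow(Add(-6, Mul(9, -41)), Rational(1, 2))), Mul(-1, Mul(64, Pow(-13, -1)))) = Add(Mul(Rational(1, 3), Pow(Add(-6, -369), Rational(1, 2))), Mul(-1, Mul(64, Rational(-1, 13)))) = Add(Mul(Rational(1, 3), Pow(-375, Rational(1, 2))), Mul(-1, Rational(-64, 13))) = Add(Mul(Rational(1, 3), Mul(5, I, Pow(15, Rational(1, 2)))), Rational(64, 13)) = Add(Mul(Rational(5, 3), I, Pow(15, Rational(1, 2))), Rational(64, 13)) = Add(Rational(64, 13), Mul(Rational(5, 3), I, Pow(15, Rational(1, 2))))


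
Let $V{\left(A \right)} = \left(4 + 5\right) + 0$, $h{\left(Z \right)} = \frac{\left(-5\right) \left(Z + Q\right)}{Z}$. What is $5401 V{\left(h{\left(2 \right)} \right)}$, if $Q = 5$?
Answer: $48609$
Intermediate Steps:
$h{\left(Z \right)} = \frac{-25 - 5 Z}{Z}$ ($h{\left(Z \right)} = \frac{\left(-5\right) \left(Z + 5\right)}{Z} = \frac{\left(-5\right) \left(5 + Z\right)}{Z} = \frac{-25 - 5 Z}{Z}$)
$V{\left(A \right)} = 9$ ($V{\left(A \right)} = 9 + 0 = 9$)
$5401 V{\left(h{\left(2 \right)} \right)} = 5401 \cdot 9 = 48609$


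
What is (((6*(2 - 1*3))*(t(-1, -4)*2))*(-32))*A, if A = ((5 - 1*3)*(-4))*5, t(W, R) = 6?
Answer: -92160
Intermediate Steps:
A = -40 (A = ((5 - 3)*(-4))*5 = (2*(-4))*5 = -8*5 = -40)
(((6*(2 - 1*3))*(t(-1, -4)*2))*(-32))*A = (((6*(2 - 1*3))*(6*2))*(-32))*(-40) = (((6*(2 - 3))*12)*(-32))*(-40) = (((6*(-1))*12)*(-32))*(-40) = (-6*12*(-32))*(-40) = -72*(-32)*(-40) = 2304*(-40) = -92160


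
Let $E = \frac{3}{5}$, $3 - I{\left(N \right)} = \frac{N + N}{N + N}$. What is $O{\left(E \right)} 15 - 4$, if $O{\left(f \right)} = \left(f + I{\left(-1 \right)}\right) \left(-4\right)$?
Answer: $-160$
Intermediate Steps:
$I{\left(N \right)} = 2$ ($I{\left(N \right)} = 3 - \frac{N + N}{N + N} = 3 - \frac{2 N}{2 N} = 3 - 2 N \frac{1}{2 N} = 3 - 1 = 2$)
$E = \frac{3}{5}$ ($E = 3 \cdot \frac{1}{5} = \frac{3}{5} \approx 0.6$)
$O{\left(f \right)} = -8 - 4 f$ ($O{\left(f \right)} = \left(f + 2\right) \left(-4\right) = \left(2 + f\right) \left(-4\right) = -8 - 4 f$)
$O{\left(E \right)} 15 - 4 = \left(-8 - \frac{12}{5}\right) 15 - 4 = \left(- \frac{52}{5}\right) 15 - 4 = -156 - 4 = -160$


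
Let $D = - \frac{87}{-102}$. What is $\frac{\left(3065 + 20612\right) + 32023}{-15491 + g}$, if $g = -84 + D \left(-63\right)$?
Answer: $- \frac{1893800}{531377} \approx -3.5639$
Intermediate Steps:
$D = \frac{29}{34}$ ($D = \left(-87\right) \left(- \frac{1}{102}\right) = \frac{29}{34} \approx 0.85294$)
$g = - \frac{4683}{34}$ ($g = -84 + \frac{29}{34} \left(-63\right) = -84 - \frac{1827}{34} = - \frac{4683}{34} \approx -137.74$)
$\frac{\left(3065 + 20612\right) + 32023}{-15491 + g} = \frac{\left(3065 + 20612\right) + 32023}{-15491 - \frac{4683}{34}} = \frac{23677 + 32023}{- \frac{531377}{34}} = 55700 \left(- \frac{34}{531377}\right) = - \frac{1893800}{531377}$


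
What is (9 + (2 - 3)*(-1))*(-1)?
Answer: -10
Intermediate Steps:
(9 + (2 - 3)*(-1))*(-1) = (9 - 1*(-1))*(-1) = (9 + 1)*(-1) = 10*(-1) = -10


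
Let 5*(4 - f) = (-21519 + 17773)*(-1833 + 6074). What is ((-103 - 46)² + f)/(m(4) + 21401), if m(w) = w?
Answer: 15997811/107025 ≈ 149.48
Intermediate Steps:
f = 15886806/5 (f = 4 - (-21519 + 17773)*(-1833 + 6074)/5 = 4 - (-3746)*4241/5 = 4 - ⅕*(-15886786) = 4 + 15886786/5 = 15886806/5 ≈ 3.1774e+6)
((-103 - 46)² + f)/(m(4) + 21401) = ((-103 - 46)² + 15886806/5)/(4 + 21401) = ((-149)² + 15886806/5)/21405 = (22201 + 15886806/5)*(1/21405) = (15997811/5)*(1/21405) = 15997811/107025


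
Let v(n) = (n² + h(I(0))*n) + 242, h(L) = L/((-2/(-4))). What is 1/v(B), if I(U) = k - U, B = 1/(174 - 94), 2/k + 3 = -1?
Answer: 6400/1548721 ≈ 0.0041324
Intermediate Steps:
k = -½ (k = 2/(-3 - 1) = 2/(-4) = 2*(-¼) = -½ ≈ -0.50000)
B = 1/80 ≈ 0.012500
I(U) = -½ - U
h(L) = 2*L (h(L) = L/((-2*(-¼))) = L/(½) = L*2 = 2*L)
v(n) = 242 + n² - n (v(n) = (n² + (2*(-½ - 1*0))*n) + 242 = (n² + (2*(-½ + 0))*n) + 242 = (n² + (2*(-½))*n) + 242 = (n² - n) + 242 = 242 + n² - n)
1/v(B) = 1/(242 + (1/80)² - 1*1/80) = 1/(242 + 1/6400 - 1/80) = 1/(1548721/6400) = 6400/1548721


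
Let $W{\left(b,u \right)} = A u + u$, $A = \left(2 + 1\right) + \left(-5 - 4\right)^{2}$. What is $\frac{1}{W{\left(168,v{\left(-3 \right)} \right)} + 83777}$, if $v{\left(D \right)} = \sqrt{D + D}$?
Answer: $\frac{83777}{7018629079} - \frac{85 i \sqrt{6}}{7018629079} \approx 1.1936 \cdot 10^{-5} - 2.9665 \cdot 10^{-8} i$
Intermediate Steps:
$v{\left(D \right)} = \sqrt{2} \sqrt{D}$ ($v{\left(D \right)} = \sqrt{2 D} = \sqrt{2} \sqrt{D}$)
$A = 84$ ($A = 3 + \left(-9\right)^{2} = 3 + 81 = 84$)
$W{\left(b,u \right)} = 85 u$ ($W{\left(b,u \right)} = 84 u + u = 85 u$)
$\frac{1}{W{\left(168,v{\left(-3 \right)} \right)} + 83777} = \frac{1}{85 \sqrt{2} \sqrt{-3} + 83777} = \frac{1}{85 \sqrt{2} i \sqrt{3} + 83777} = \frac{1}{85 i \sqrt{6} + 83777} = \frac{1}{83777 + 85 i \sqrt{6}}$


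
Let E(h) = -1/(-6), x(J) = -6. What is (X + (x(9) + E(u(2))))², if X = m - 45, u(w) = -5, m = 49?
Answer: 121/36 ≈ 3.3611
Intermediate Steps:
E(h) = ⅙ (E(h) = -1*(-⅙) = ⅙)
X = 4 (X = 49 - 45 = 4)
(X + (x(9) + E(u(2))))² = (4 + (-6 + ⅙))² = (4 - 35/6)² = (-11/6)² = 121/36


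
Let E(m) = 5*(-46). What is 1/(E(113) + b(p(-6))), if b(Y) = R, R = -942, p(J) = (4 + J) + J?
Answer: -1/1172 ≈ -0.00085324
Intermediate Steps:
p(J) = 4 + 2*J
E(m) = -230
b(Y) = -942
1/(E(113) + b(p(-6))) = 1/(-230 - 942) = 1/(-1172) = -1/1172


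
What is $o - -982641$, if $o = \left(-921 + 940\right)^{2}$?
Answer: $983002$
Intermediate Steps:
$o = 361$ ($o = 19^{2} = 361$)
$o - -982641 = 361 - -982641 = 361 + 982641 = 983002$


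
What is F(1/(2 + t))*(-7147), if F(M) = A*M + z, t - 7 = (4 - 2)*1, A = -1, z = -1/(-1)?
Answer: -71470/11 ≈ -6497.3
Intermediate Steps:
z = 1 (z = -1*(-1) = 1)
t = 9 (t = 7 + (4 - 2)*1 = 7 + 2*1 = 7 + 2 = 9)
F(M) = 1 - M (F(M) = -M + 1 = 1 - M)
F(1/(2 + t))*(-7147) = (1 - 1/(2 + 9))*(-7147) = (1 - 1/11)*(-7147) = (10/11)*(-7147) = -71470/11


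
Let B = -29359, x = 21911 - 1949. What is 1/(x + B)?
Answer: -1/9397 ≈ -0.00010642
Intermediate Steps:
x = 19962
1/(x + B) = 1/(19962 - 29359) = 1/(-9397) = -1/9397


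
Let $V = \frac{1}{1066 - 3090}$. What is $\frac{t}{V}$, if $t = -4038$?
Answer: $8172912$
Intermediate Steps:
$V = - \frac{1}{2024}$ ($V = \frac{1}{-2024} = - \frac{1}{2024} \approx -0.00049407$)
$\frac{t}{V} = - \frac{4038}{- \frac{1}{2024}} = \left(-4038\right) \left(-2024\right) = 8172912$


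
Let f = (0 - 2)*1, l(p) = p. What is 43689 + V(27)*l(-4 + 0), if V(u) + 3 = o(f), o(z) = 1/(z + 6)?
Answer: 43700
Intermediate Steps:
f = -2 (f = -2*1 = -2)
o(z) = 1/(6 + z)
V(u) = -11/4 (V(u) = -3 + 1/(6 - 2) = -3 + 1/4 = -3 + ¼ = -11/4)
43689 + V(27)*l(-4 + 0) = 43689 - 11*(-4 + 0)/4 = 43689 - 11/4*(-4) = 43689 + 11 = 43700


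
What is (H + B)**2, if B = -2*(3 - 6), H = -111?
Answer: 11025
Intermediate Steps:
B = 6 (B = -2*(-3) = 6)
(H + B)**2 = (-111 + 6)**2 = (-105)**2 = 11025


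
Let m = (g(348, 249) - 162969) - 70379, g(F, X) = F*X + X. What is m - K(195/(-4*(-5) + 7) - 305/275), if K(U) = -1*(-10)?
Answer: -146457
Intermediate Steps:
K(U) = 10
g(F, X) = X + F*X
m = -146447 (m = (249*(1 + 348) - 162969) - 70379 = (249*349 - 162969) - 70379 = (86901 - 162969) - 70379 = -76068 - 70379 = -146447)
m - K(195/(-4*(-5) + 7) - 305/275) = -146447 - 1*10 = -146447 - 10 = -146457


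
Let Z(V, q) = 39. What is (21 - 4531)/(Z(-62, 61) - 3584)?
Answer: 902/709 ≈ 1.2722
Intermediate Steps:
(21 - 4531)/(Z(-62, 61) - 3584) = (21 - 4531)/(39 - 3584) = -4510/(-3545) = -4510*(-1/3545) = 902/709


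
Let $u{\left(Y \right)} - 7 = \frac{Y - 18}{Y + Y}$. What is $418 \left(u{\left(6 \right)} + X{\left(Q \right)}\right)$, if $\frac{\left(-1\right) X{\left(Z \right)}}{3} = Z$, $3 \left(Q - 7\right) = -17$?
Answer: $836$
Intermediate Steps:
$Q = \frac{4}{3}$ ($Q = 7 + \frac{1}{3} \left(-17\right) = 7 - \frac{17}{3} = \frac{4}{3} \approx 1.3333$)
$X{\left(Z \right)} = - 3 Z$
$u{\left(Y \right)} = 7 + \frac{-18 + Y}{2 Y}$ ($u{\left(Y \right)} = 7 + \frac{Y - 18}{Y + Y} = 7 + \frac{-18 + Y}{2 Y}$)
$418 \left(u{\left(6 \right)} + X{\left(Q \right)}\right) = 418 \left(\left(\frac{15}{2} - \frac{9}{6}\right) - 4\right) = 418 \left(\left(\frac{15}{2} - \frac{3}{2}\right) - 4\right) = 418 \left(6 - 4\right) = 418 \cdot 2 = 836$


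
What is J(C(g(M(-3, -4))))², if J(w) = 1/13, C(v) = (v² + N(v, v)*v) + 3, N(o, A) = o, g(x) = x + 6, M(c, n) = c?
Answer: 1/169 ≈ 0.0059172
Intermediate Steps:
g(x) = 6 + x
C(v) = 3 + 2*v² (C(v) = (v² + v*v) + 3 = (v² + v²) + 3 = 2*v² + 3 = 3 + 2*v²)
J(w) = 1/13
J(C(g(M(-3, -4))))² = (1/13)² = 1/169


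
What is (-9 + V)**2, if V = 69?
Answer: 3600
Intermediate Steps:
(-9 + V)**2 = (-9 + 69)**2 = 60**2 = 3600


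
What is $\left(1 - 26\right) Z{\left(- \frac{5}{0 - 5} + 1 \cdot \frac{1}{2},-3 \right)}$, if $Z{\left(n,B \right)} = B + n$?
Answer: $\frac{75}{2} \approx 37.5$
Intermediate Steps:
$\left(1 - 26\right) Z{\left(- \frac{5}{0 - 5} + 1 \cdot \frac{1}{2},-3 \right)} = \left(1 - 26\right) \left(-3 - \left(- \frac{1}{2} + \frac{5}{0 - 5}\right)\right) = - 25 \left(-3 - \left(- \frac{1}{2} + \frac{5}{0 - 5}\right)\right) = - 25 \left(-3 - \left(- \frac{1}{2} + \frac{5}{-5}\right)\right) = - 25 \left(-3 + \left(\left(-5\right) \left(- \frac{1}{5}\right) + \frac{1}{2}\right)\right) = - 25 \left(-3 + \left(1 + \frac{1}{2}\right)\right) = - 25 \left(-3 + \frac{3}{2}\right) = \left(-25\right) \left(- \frac{3}{2}\right) = \frac{75}{2}$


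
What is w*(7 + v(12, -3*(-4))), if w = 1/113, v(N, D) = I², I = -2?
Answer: 11/113 ≈ 0.097345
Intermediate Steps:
v(N, D) = 4 (v(N, D) = (-2)² = 4)
w = 1/113 ≈ 0.0088496
w*(7 + v(12, -3*(-4))) = (7 + 4)/113 = (1/113)*11 = 11/113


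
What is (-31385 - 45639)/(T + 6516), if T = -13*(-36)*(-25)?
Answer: 2407/162 ≈ 14.858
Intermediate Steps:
T = -11700 (T = 468*(-25) = -11700)
(-31385 - 45639)/(T + 6516) = (-31385 - 45639)/(-11700 + 6516) = -77024/(-5184) = -77024*(-1/5184) = 2407/162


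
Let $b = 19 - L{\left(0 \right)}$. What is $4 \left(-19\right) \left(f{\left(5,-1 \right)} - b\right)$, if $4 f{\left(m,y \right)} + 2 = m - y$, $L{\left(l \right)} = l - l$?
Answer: $1368$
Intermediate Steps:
$L{\left(l \right)} = 0$
$f{\left(m,y \right)} = - \frac{1}{2} - \frac{y}{4} + \frac{m}{4}$ ($f{\left(m,y \right)} = - \frac{1}{2} + \frac{m - y}{4} = - \frac{1}{2} + \left(- \frac{y}{4} + \frac{m}{4}\right) = - \frac{1}{2} - \frac{y}{4} + \frac{m}{4}$)
$b = 19$ ($b = 19 - 0 = 19 + 0 = 19$)
$4 \left(-19\right) \left(f{\left(5,-1 \right)} - b\right) = 4 \left(-19\right) \left(\left(- \frac{1}{2} - - \frac{1}{4} + \frac{1}{4} \cdot 5\right) - 19\right) = - 76 \left(\left(- \frac{1}{2} + \frac{1}{4} + \frac{5}{4}\right) - 19\right) = - 76 \left(1 - 19\right) = \left(-76\right) \left(-18\right) = 1368$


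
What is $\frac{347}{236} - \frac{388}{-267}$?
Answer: $\frac{184217}{63012} \approx 2.9235$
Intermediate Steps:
$\frac{347}{236} - \frac{388}{-267} = 347 \cdot \frac{1}{236} - - \frac{388}{267} = \frac{347}{236} + \frac{388}{267} = \frac{184217}{63012}$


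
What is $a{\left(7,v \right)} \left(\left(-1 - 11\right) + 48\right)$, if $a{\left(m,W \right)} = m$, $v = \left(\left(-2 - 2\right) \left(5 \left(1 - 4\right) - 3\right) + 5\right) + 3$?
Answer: $252$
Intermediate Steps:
$v = 80$ ($v = \left(- 4 \left(5 \left(-3\right) - 3\right) + 5\right) + 3 = \left(- 4 \left(-15 - 3\right) + 5\right) + 3 = \left(\left(-4\right) \left(-18\right) + 5\right) + 3 = \left(72 + 5\right) + 3 = 77 + 3 = 80$)
$a{\left(7,v \right)} \left(\left(-1 - 11\right) + 48\right) = 7 \left(\left(-1 - 11\right) + 48\right) = 7 \left(-12 + 48\right) = 7 \cdot 36 = 252$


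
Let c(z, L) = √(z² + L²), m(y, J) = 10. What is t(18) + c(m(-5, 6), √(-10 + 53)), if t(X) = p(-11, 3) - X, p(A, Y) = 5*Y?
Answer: -3 + √143 ≈ 8.9583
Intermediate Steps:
t(X) = 15 - X (t(X) = 5*3 - X = 15 - X)
c(z, L) = √(L² + z²)
t(18) + c(m(-5, 6), √(-10 + 53)) = (15 - 1*18) + √((√(-10 + 53))² + 10²) = (15 - 18) + √((√43)² + 100) = -3 + √(43 + 100) = -3 + √143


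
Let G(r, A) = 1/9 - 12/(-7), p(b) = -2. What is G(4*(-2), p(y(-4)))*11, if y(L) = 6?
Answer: 1265/63 ≈ 20.079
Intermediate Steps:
G(r, A) = 115/63 (G(r, A) = 1*(⅑) - 12*(-⅐) = ⅑ + 12/7 = 115/63)
G(4*(-2), p(y(-4)))*11 = (115/63)*11 = 1265/63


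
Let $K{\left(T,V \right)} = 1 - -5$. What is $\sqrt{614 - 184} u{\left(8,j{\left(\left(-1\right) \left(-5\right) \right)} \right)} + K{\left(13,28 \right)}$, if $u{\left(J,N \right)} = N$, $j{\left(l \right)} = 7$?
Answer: $6 + 7 \sqrt{430} \approx 151.16$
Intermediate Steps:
$K{\left(T,V \right)} = 6$ ($K{\left(T,V \right)} = 1 + 5 = 6$)
$\sqrt{614 - 184} u{\left(8,j{\left(\left(-1\right) \left(-5\right) \right)} \right)} + K{\left(13,28 \right)} = \sqrt{614 - 184} \cdot 7 + 6 = \sqrt{430} \cdot 7 + 6 = 7 \sqrt{430} + 6 = 6 + 7 \sqrt{430}$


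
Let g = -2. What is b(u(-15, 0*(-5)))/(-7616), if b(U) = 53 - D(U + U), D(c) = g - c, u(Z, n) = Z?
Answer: -25/7616 ≈ -0.0032826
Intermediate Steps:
D(c) = -2 - c
b(U) = 55 + 2*U (b(U) = 53 - (-2 - (U + U)) = 53 - (-2 - 2*U) = 53 + (2 + 2*U) = 55 + 2*U)
b(u(-15, 0*(-5)))/(-7616) = (55 + 2*(-15))/(-7616) = (55 - 30)*(-1/7616) = 25*(-1/7616) = -25/7616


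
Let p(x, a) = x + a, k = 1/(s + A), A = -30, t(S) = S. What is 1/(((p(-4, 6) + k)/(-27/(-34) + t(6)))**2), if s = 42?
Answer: 1920996/180625 ≈ 10.635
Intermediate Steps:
k = 1/12 (k = 1/(42 - 30) = 1/12 ≈ 0.083333)
p(x, a) = a + x
1/(((p(-4, 6) + k)/(-27/(-34) + t(6)))**2) = 1/((((6 - 4) + 1/12)/(-27/(-34) + 6))**2) = 1/(((2 + 1/12)/(-27*(-1/34) + 6))**2) = 1/((25/(12*(27/34 + 6)))**2) = 1/((25/(12*(231/34)))**2) = 1/(((25/12)*(34/231))**2) = 1/((425/1386)**2) = 1/(180625/1920996) = 1920996/180625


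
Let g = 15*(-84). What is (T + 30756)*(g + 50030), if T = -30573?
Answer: 8924910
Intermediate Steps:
g = -1260
(T + 30756)*(g + 50030) = (-30573 + 30756)*(-1260 + 50030) = 183*48770 = 8924910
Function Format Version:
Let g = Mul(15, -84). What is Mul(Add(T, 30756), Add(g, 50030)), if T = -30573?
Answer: 8924910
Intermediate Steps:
g = -1260
Mul(Add(T, 30756), Add(g, 50030)) = Mul(Add(-30573, 30756), Add(-1260, 50030)) = Mul(183, 48770) = 8924910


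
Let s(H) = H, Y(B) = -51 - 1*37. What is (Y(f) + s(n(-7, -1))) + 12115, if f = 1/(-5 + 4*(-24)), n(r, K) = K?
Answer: 12026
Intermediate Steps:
f = -1/101 (f = 1/(-5 - 96) = 1/(-101) = -1/101 ≈ -0.0099010)
Y(B) = -88 (Y(B) = -51 - 37 = -88)
(Y(f) + s(n(-7, -1))) + 12115 = (-88 - 1) + 12115 = -89 + 12115 = 12026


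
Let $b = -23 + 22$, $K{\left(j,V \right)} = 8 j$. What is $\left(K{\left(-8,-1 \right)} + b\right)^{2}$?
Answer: $4225$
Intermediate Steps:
$b = -1$
$\left(K{\left(-8,-1 \right)} + b\right)^{2} = \left(8 \left(-8\right) - 1\right)^{2} = \left(-64 - 1\right)^{2} = \left(-65\right)^{2} = 4225$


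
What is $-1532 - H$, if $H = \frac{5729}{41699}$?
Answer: $- \frac{63888597}{41699} \approx -1532.1$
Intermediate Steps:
$H = \frac{5729}{41699}$ ($H = 5729 \cdot \frac{1}{41699} = \frac{5729}{41699} \approx 0.13739$)
$-1532 - H = -1532 - \frac{5729}{41699} = - \frac{63888597}{41699}$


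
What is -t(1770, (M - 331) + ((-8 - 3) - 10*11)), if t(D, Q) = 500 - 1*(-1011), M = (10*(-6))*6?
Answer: -1511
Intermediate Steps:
M = -360 (M = -60*6 = -360)
t(D, Q) = 1511 (t(D, Q) = 500 + 1011 = 1511)
-t(1770, (M - 331) + ((-8 - 3) - 10*11)) = -1*1511 = -1511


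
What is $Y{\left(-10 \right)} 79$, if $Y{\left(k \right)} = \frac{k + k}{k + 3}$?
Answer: $\frac{1580}{7} \approx 225.71$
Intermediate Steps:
$Y{\left(k \right)} = \frac{2 k}{3 + k}$
$Y{\left(-10 \right)} 79 = 2 \left(-10\right) \frac{1}{3 - 10} \cdot 79 = 2 \left(-10\right) \frac{1}{-7} \cdot 79 = 2 \left(-10\right) \left(- \frac{1}{7}\right) 79 = \frac{20}{7} \cdot 79 = \frac{1580}{7}$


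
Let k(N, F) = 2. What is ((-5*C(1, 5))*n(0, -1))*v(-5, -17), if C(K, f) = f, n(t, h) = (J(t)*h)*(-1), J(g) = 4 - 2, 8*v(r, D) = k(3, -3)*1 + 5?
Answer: -175/4 ≈ -43.750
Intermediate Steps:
v(r, D) = 7/8 (v(r, D) = (2*1 + 5)/8 = (2 + 5)/8 = (1/8)*7 = 7/8)
J(g) = 2
n(t, h) = -2*h (n(t, h) = (2*h)*(-1) = -2*h)
((-5*C(1, 5))*n(0, -1))*v(-5, -17) = ((-5*5)*(-2*(-1)))*(7/8) = -25*2*(7/8) = -50*7/8 = -175/4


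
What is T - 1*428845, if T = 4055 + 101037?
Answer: -323753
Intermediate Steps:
T = 105092
T - 1*428845 = 105092 - 1*428845 = 105092 - 428845 = -323753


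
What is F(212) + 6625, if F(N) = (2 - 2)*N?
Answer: 6625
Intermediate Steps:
F(N) = 0 (F(N) = 0*N = 0)
F(212) + 6625 = 0 + 6625 = 6625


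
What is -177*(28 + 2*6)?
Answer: -7080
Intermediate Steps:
-177*(28 + 2*6) = -177*(28 + 12) = -177*40 = -7080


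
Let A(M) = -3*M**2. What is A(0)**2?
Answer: 0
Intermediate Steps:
A(0)**2 = (-3*0**2)**2 = (-3*0)**2 = 0**2 = 0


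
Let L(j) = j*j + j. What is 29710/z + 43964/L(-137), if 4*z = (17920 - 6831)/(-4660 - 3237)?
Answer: -4371315538641/51652562 ≈ -84629.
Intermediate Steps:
z = -11089/31588 (z = ((17920 - 6831)/(-4660 - 3237))/4 = (11089/(-7897))/4 = (11089*(-1/7897))/4 = (1/4)*(-11089/7897) = -11089/31588 ≈ -0.35105)
L(j) = j + j**2 (L(j) = j**2 + j = j + j**2)
29710/z + 43964/L(-137) = 29710/(-11089/31588) + 43964/((-137*(1 - 137))) = 29710*(-31588/11089) + 43964/((-137*(-136))) = -938479480/11089 + 43964/18632 = -938479480/11089 + 43964*(1/18632) = -938479480/11089 + 10991/4658 = -4371315538641/51652562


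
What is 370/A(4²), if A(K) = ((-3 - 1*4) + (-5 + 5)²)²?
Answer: 370/49 ≈ 7.5510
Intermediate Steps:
A(K) = 49 (A(K) = ((-3 - 4) + 0²)² = (-7 + 0)² = (-7)² = 49)
370/A(4²) = 370/49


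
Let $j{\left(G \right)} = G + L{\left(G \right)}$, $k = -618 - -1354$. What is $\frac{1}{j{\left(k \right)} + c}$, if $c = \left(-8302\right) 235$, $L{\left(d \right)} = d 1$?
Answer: $- \frac{1}{1949498} \approx -5.1295 \cdot 10^{-7}$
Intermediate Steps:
$L{\left(d \right)} = d$
$k = 736$ ($k = -618 + 1354 = 736$)
$j{\left(G \right)} = 2 G$ ($j{\left(G \right)} = G + G = 2 G$)
$c = -1950970$
$\frac{1}{j{\left(k \right)} + c} = \frac{1}{2 \cdot 736 - 1950970} = \frac{1}{1472 - 1950970} = \frac{1}{-1949498} = - \frac{1}{1949498}$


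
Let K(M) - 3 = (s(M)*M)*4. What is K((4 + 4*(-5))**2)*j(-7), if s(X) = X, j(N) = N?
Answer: -1835029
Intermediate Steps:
K(M) = 3 + 4*M**2 (K(M) = 3 + (M*M)*4 = 3 + M**2*4 = 3 + 4*M**2)
K((4 + 4*(-5))**2)*j(-7) = (3 + 4*((4 + 4*(-5))**2)**2)*(-7) = (3 + 4*((4 - 20)**2)**2)*(-7) = (3 + 4*((-16)**2)**2)*(-7) = (3 + 4*256**2)*(-7) = (3 + 4*65536)*(-7) = (3 + 262144)*(-7) = 262147*(-7) = -1835029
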